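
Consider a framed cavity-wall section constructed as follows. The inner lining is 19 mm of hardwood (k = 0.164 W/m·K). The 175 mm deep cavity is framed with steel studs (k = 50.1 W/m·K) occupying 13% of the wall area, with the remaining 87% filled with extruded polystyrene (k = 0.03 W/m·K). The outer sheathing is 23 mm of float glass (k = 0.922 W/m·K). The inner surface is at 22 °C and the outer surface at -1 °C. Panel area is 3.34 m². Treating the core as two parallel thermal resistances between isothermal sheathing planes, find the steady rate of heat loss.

Q ≈ 458 W

Sheathing layers in series; stud and cavity paths in parallel between them.
R_inner = 0.019/(0.164×3.34) = 0.03469 K/W
R_stud  = 0.175/(50.1×0.13×3.34) = 0.008045 K/W
R_cav   = 0.175/(0.03×0.87×3.34) = 2.007 K/W
1/R_core = 1/R_stud + 1/R_cav → R_core = 0.008013 K/W
R_outer = 0.023/(0.922×3.34) = 0.007469 K/W
R_total = 0.05017 K/W
Q = ΔT/R_total = 23/0.05017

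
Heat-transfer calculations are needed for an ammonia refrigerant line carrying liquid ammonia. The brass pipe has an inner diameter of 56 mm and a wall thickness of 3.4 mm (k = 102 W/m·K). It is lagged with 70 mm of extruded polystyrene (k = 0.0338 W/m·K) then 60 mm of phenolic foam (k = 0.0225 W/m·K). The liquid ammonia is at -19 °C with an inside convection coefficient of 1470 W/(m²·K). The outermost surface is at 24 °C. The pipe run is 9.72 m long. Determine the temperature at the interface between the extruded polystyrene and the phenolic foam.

Radial resistances (cylindrical: R_cond = ln(r_o/r_i)/(2πkL), R_conv = 1/(h·2πrL)):
R_inner film = 1/(h_i·2πr₁L) = 1/(1470×2π×0.028×9.72) = 3.978×10^-4 K/W
R_brass pipe wall = ln(31.4/28)/(2π×102×9.72) = 1.84×10^-5 K/W
R_extruded polystyrene = ln(101.4/31.4)/(2π×0.0338×9.72) = 0.5679 K/W
R_phenolic foam = ln(161.4/101.4)/(2π×0.0225×9.72) = 0.3383 K/W
R_total = 0.9066 K/W
Q = ΔT/R_total = 43/0.9066
Q = 47.4 W
T_interface = T_inner + Q·ΣR(inner→interface) = -19 + 47.4×0.5683

T ≈ 7.96 °C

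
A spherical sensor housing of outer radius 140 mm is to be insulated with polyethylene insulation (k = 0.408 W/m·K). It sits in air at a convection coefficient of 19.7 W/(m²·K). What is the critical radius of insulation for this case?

r_cr ≈ 41.4 mm

For a sphere r_cr = 2k/h = 2×0.408/19.7
r_cr = 41.4 mm; since the bare radius (140 mm) is above r_cr, any added insulation will reduce heat loss.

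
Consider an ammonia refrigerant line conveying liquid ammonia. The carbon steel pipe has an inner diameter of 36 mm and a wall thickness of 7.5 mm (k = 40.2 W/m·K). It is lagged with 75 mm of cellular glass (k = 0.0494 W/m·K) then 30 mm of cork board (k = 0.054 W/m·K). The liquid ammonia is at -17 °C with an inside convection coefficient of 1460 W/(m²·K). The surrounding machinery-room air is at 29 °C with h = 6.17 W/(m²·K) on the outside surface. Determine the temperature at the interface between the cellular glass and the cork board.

Per-layer cylindrical resistances, series-summed:
R_inner film = 1/(h_i·2πr₁L) = 1/(1460×2π×0.018×1) = 0.006056 K/W
R_carbon steel pipe wall = ln(25.5/18)/(2π×40.2×1) = 0.001379 K/W
R_cellular glass = ln(100.5/25.5)/(2π×0.0494×1) = 4.419 K/W
R_cork board = ln(130.5/100.5)/(2π×0.054×1) = 0.7699 K/W
R_outer film = 1/(h_o·2πr_oL) = 1/(6.17×2π×0.1305×1) = 0.1977 K/W
R_total = 5.394 K/W
Q = ΔT/R_total = 46/5.394
Q = 8.53 W/m
T_interface = T_inner + Q·ΣR(inner→interface) = -17 + 8.53×4.426

T ≈ 20.7 °C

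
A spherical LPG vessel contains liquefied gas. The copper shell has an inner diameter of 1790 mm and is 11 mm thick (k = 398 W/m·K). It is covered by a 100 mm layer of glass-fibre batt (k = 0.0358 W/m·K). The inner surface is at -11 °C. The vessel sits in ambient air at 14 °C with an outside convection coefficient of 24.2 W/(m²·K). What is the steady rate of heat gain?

Q ≈ 101 W

For a spherical shell R = (1/r₁ − 1/r₂)/(4πk); film R = 1/(h·4πr²). In series:
R_copper shell = (1/0.895 − 1/0.906)/(4π×398) = 2.712×10^-6 K/W
R_glass-fibre batt = (1/0.906 − 1/1.006)/(4π×0.0358) = 0.2439 K/W
R_outer film = 1/(h·4πr_o²) = 1/(24.2×4π×1.006²) = 0.003249 K/W
R_total = 0.2471 K/W
Q = ΔT/R_total = 25/0.2471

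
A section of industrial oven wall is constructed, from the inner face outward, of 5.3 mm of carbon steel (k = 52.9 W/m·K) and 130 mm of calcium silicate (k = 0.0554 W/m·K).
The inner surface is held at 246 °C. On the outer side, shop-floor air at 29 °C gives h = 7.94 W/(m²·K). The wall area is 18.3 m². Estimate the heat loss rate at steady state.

Q ≈ 1610 W

Using the resistance-network approach (series):
R_carbon steel = L/(kA) = 0.0053/(52.9×18.3) = 5.475×10^-6 K/W
R_calcium silicate = L/(kA) = 0.13/(0.0554×18.3) = 0.1282 K/W
R_outer film = 1/(h_o·A) = 1/(7.94×18.3) = 0.006882 K/W
R_total = 0.1351 K/W
Q = ΔT / R_total = 217 / 0.1351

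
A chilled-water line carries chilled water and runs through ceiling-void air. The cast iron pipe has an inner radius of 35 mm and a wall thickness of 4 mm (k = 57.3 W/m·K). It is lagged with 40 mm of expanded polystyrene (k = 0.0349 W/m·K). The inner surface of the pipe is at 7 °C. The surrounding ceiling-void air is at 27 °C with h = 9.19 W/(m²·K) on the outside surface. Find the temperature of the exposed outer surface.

T ≈ 25.7 °C

Treating each annulus and film as a series resistance:
R_cast iron pipe wall = ln(39/35)/(2π×57.3×1) = 3.006×10^-4 K/W
R_expanded polystyrene = ln(79/39)/(2π×0.0349×1) = 3.219 K/W
R_outer film = 1/(h_o·2πr_oL) = 1/(9.19×2π×0.079×1) = 0.2192 K/W
R_total = 3.439 K/W
Q = ΔT/R_total = 20/3.439
Q = 5.82 W/m
T_interface = T_inner + Q·ΣR(inner→interface) = 7 + 5.82×3.219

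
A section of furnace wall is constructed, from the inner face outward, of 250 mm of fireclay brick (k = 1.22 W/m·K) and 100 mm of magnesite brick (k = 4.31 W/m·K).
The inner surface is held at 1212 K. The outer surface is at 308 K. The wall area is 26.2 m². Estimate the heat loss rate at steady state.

Q ≈ 104000 W

Model the wall as resistances in series:
R_fireclay brick = L/(kA) = 0.25/(1.22×26.2) = 0.007821 K/W
R_magnesite brick = L/(kA) = 0.1/(4.31×26.2) = 8.856×10^-4 K/W
R_total = 0.008707 K/W
Q = ΔT / R_total = 904 / 0.008707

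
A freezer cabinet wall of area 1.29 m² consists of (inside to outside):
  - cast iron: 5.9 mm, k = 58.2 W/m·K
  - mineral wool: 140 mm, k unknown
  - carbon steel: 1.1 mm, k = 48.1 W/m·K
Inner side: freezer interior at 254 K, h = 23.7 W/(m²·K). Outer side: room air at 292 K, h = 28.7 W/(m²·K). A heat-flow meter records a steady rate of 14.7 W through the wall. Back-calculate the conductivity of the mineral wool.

Using the resistance-network approach (series):
R_inner film = 1/(h_i·A) = 1/(23.7×1.29) = 0.03271 K/W
R_cast iron = L/(kA) = 0.0059/(58.2×1.29) = 7.858×10^-5 K/W
R_carbon steel = L/(kA) = 0.0011/(48.1×1.29) = 1.773×10^-5 K/W
R_outer film = 1/(h_o·A) = 1/(28.7×1.29) = 0.02701 K/W
Sum of known resistances R_other = 0.05982 K/W
Total R = ΔT/Q = 38/14.7 = 2.585 K/W
R_mineral wool = R_total − R_other = 2.525 K/W
k = L/(R·A) = 0.14/(2.525×1.29)

k ≈ 0.043 W/(m·K)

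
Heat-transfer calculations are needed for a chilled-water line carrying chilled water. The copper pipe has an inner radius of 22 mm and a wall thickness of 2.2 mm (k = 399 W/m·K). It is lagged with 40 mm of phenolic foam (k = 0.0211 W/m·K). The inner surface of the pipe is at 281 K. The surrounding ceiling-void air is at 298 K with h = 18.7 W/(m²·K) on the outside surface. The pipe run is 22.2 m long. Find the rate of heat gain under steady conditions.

Q ≈ 50.4 W

Per-layer cylindrical resistances, series-summed:
R_copper pipe wall = ln(24.2/22)/(2π×399×22.2) = 1.713×10^-6 K/W
R_phenolic foam = ln(64.2/24.2)/(2π×0.0211×22.2) = 0.3315 K/W
R_outer film = 1/(h_o·2πr_oL) = 1/(18.7×2π×0.0642×22.2) = 0.005972 K/W
R_total = 0.3375 K/W
Q = ΔT/R_total = 17/0.3375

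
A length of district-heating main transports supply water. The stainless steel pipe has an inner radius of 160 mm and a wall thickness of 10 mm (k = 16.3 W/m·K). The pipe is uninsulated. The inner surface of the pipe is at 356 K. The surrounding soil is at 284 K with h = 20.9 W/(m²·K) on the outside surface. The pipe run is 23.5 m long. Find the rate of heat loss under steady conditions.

Cylindrical conduction, so R = ln(r₂/r₁)/(2πkL) per layer, in series:
R_stainless steel pipe wall = ln(170/160)/(2π×16.3×23.5) = 2.519×10^-5 K/W
R_outer film = 1/(h_o·2πr_oL) = 1/(20.9×2π×0.17×23.5) = 0.001906 K/W
R_total = 0.001931 K/W
Q = ΔT/R_total = 72/0.001931

Q ≈ 37300 W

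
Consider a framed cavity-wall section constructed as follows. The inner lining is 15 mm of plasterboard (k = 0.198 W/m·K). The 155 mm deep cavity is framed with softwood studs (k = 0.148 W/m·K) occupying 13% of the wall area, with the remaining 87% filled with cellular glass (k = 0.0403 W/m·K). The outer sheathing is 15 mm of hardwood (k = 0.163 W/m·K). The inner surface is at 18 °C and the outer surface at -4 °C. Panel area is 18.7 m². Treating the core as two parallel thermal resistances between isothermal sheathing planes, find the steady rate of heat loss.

Sheathing layers in series; stud and cavity paths in parallel between them.
R_inner = 0.015/(0.198×18.7) = 0.004051 K/W
R_stud  = 0.155/(0.148×0.13×18.7) = 0.4308 K/W
R_cav   = 0.155/(0.0403×0.87×18.7) = 0.2364 K/W
1/R_core = 1/R_stud + 1/R_cav → R_core = 0.1526 K/W
R_outer = 0.015/(0.163×18.7) = 0.004921 K/W
R_total = 0.1616 K/W
Q = ΔT/R_total = 22/0.1616

Q ≈ 136 W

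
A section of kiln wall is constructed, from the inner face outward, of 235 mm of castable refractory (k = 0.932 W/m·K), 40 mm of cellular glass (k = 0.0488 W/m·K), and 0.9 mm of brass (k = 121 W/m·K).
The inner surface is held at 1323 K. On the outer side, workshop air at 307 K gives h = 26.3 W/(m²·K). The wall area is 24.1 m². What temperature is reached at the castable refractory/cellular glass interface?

Treating each layer as a thermal resistance in series:
R_castable refractory = L/(kA) = 0.235/(0.932×24.1) = 0.01046 K/W
R_cellular glass = L/(kA) = 0.04/(0.0488×24.1) = 0.03401 K/W
R_brass = L/(kA) = 0.0009/(121×24.1) = 3.086×10^-7 K/W
R_outer film = 1/(h_o·A) = 1/(26.3×24.1) = 0.001578 K/W
R_total = 0.04605 K/W;  Q = ΔT/R_total = 1016/0.04605 = 22060 W
T_interface = T_inner − Q·ΣR(inner→interface) = 1323 − 22100×0.01046

T ≈ 1090 K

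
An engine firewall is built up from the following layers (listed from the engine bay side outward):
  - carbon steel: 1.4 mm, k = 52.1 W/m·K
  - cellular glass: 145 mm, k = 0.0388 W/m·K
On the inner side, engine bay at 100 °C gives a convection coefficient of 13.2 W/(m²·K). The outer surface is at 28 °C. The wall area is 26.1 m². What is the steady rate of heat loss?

Thermal resistances in series:
R_inner film = 1/(h_i·A) = 1/(13.2×26.1) = 0.002903 K/W
R_carbon steel = L/(kA) = 0.0014/(52.1×26.1) = 1.03×10^-6 K/W
R_cellular glass = L/(kA) = 0.145/(0.0388×26.1) = 0.1432 K/W
R_total = 0.1461 K/W
Q = ΔT / R_total = 72 / 0.1461

Q ≈ 493 W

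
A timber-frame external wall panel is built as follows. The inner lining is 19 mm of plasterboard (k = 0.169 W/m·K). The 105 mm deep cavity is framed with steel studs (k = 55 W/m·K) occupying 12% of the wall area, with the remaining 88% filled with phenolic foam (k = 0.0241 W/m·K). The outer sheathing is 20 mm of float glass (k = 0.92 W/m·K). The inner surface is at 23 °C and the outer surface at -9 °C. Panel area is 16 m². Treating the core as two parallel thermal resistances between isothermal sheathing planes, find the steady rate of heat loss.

Sheathing layers in series; stud and cavity paths in parallel between them.
R_inner = 0.019/(0.169×16) = 0.007027 K/W
R_stud  = 0.105/(55×0.12×16) = 9.943×10^-4 K/W
R_cav   = 0.105/(0.0241×0.88×16) = 0.3094 K/W
1/R_core = 1/R_stud + 1/R_cav → R_core = 9.911×10^-4 K/W
R_outer = 0.02/(0.92×16) = 0.001359 K/W
R_total = 0.009376 K/W
Q = ΔT/R_total = 32/0.009376

Q ≈ 3410 W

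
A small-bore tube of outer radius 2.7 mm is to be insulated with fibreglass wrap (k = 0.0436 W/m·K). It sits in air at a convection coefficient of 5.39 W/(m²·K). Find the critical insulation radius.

For a cylinder r_cr = k/h = 0.0436/5.39
r_cr = 8.09 mm; since the bare radius (2.7 mm) is below r_cr, adding a thin layer of insulation will *increase* heat loss.

r_cr ≈ 8.09 mm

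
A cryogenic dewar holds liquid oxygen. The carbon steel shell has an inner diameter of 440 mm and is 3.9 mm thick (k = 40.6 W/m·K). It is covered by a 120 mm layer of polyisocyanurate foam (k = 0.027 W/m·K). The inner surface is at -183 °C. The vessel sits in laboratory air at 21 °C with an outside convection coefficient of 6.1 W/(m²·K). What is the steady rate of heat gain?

Q ≈ 43.4 W

Radial (spherical) resistances in series:
R_carbon steel shell = (1/0.22 − 1/0.2239)/(4π×40.6) = 1.552×10^-4 K/W
R_polyisocyanurate foam = (1/0.2239 − 1/0.3439)/(4π×0.027) = 4.593 K/W
R_outer film = 1/(h·4πr_o²) = 1/(6.1×4π×0.3439²) = 0.1103 K/W
R_total = 4.704 K/W
Q = ΔT/R_total = 204/4.704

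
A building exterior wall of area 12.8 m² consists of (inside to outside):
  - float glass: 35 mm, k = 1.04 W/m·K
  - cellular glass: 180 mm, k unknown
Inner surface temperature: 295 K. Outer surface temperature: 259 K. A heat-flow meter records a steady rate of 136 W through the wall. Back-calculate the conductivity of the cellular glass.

Thermal resistances in series:
R_float glass = L/(kA) = 0.035/(1.04×12.8) = 0.002629 K/W
Sum of known resistances R_other = 0.002629 K/W
Total R = ΔT/Q = 36/136 = 0.2647 K/W
R_cellular glass = R_total − R_other = 0.2621 K/W
k = L/(R·A) = 0.18/(0.2621×12.8)

k ≈ 0.0537 W/(m·K)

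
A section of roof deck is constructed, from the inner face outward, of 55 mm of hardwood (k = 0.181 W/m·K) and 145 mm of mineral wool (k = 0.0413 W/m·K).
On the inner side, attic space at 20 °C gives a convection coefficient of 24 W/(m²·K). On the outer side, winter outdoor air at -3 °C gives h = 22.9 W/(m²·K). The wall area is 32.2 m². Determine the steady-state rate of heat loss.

Q ≈ 190 W

Model the wall as resistances in series:
R_inner film = 1/(h_i·A) = 1/(24×32.2) = 0.001294 K/W
R_hardwood = L/(kA) = 0.055/(0.181×32.2) = 0.009437 K/W
R_mineral wool = L/(kA) = 0.145/(0.0413×32.2) = 0.109 K/W
R_outer film = 1/(h_o·A) = 1/(22.9×32.2) = 0.001356 K/W
R_total = 0.1211 K/W
Q = ΔT / R_total = 23 / 0.1211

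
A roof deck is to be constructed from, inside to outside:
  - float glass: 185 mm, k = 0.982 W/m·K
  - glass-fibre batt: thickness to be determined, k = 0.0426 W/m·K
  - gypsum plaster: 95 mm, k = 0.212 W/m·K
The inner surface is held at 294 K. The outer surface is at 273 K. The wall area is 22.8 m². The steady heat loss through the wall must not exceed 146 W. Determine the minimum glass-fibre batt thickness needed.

Thermal resistances in series:
R_float glass = L/(kA) = 0.185/(0.982×22.8) = 0.008263 K/W
R_gypsum plaster = L/(kA) = 0.095/(0.212×22.8) = 0.01965 K/W
Sum of the known resistances R_other = 0.02792 K/W
Required total resistance R_tot = ΔT/Q_allow = 21/146 = 0.1438 K/W
R_glass-fibre batt = R_tot − R_other = 0.1159 K/W
L = R·k·A = 0.1159×0.0426×22.8

L ≈ 113 mm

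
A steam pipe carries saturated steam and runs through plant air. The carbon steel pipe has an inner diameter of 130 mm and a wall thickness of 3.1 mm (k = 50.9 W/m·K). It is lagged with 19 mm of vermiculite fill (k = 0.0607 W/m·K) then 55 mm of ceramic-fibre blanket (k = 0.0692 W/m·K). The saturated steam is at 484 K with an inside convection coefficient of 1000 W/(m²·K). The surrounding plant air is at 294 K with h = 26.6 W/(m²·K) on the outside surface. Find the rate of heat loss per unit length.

Radial resistances (cylindrical: R_cond = ln(r_o/r_i)/(2πkL), R_conv = 1/(h·2πrL)):
R_inner film = 1/(h_i·2πr₁L) = 1/(1000×2π×0.065×1) = 0.002449 K/W
R_carbon steel pipe wall = ln(68.1/65)/(2π×50.9×1) = 1.457×10^-4 K/W
R_vermiculite fill = ln(87.1/68.1)/(2π×0.0607×1) = 0.6452 K/W
R_ceramic-fibre blanket = ln(142.1/87.1)/(2π×0.0692×1) = 1.126 K/W
R_outer film = 1/(h_o·2πr_oL) = 1/(26.6×2π×0.1421×1) = 0.04211 K/W
R_total = 1.816 K/W
Q = ΔT/R_total = 190/1.816

q′ ≈ 105 W/m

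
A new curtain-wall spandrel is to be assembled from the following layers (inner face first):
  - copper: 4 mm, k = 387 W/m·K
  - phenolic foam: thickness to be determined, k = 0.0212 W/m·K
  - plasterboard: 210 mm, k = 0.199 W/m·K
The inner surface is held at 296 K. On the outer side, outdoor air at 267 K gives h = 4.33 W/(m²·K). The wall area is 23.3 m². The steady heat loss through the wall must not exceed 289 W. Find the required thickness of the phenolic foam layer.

L ≈ 22.3 mm

Series thermal resistances:
R_copper = L/(kA) = 0.004/(387×23.3) = 4.436×10^-7 K/W
R_plasterboard = L/(kA) = 0.21/(0.199×23.3) = 0.04529 K/W
R_outer film = 1/(h_o·A) = 1/(4.33×23.3) = 0.009912 K/W
Sum of the known resistances R_other = 0.0552 K/W
Required total resistance R_tot = ΔT/Q_allow = 29/289 = 0.1003 K/W
R_phenolic foam = R_tot − R_other = 0.04514 K/W
L = R·k·A = 0.04514×0.0212×23.3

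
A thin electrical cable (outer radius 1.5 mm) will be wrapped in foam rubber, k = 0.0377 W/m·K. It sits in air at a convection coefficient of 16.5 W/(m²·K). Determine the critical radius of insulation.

For a cylinder r_cr = k/h = 0.0377/16.5
r_cr = 2.28 mm; since the bare radius (1.5 mm) is below r_cr, adding a thin layer of insulation will *increase* heat loss.

r_cr ≈ 2.28 mm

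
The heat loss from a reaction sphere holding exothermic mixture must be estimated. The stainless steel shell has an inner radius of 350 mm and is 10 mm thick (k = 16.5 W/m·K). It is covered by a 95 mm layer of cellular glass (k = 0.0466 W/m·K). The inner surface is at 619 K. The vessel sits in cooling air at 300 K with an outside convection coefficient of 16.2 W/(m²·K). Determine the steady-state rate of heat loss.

Spherical conduction: R = (1/r_in − 1/r_out)/(4πk) per layer; series-sum.
R_stainless steel shell = (1/0.35 − 1/0.36)/(4π×16.5) = 3.828×10^-4 K/W
R_cellular glass = (1/0.36 − 1/0.455)/(4π×0.0466) = 0.9904 K/W
R_outer film = 1/(h·4πr_o²) = 1/(16.2×4π×0.455²) = 0.02373 K/W
R_total = 1.015 K/W
Q = ΔT/R_total = 319/1.015

Q ≈ 314 W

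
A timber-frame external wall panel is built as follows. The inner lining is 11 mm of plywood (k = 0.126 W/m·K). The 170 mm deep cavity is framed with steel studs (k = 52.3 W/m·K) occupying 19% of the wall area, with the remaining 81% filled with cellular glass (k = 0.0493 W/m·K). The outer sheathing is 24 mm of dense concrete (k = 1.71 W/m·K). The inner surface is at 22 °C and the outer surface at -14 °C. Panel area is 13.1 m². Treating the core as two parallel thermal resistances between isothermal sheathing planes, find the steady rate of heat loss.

Sheathing layers in series; stud and cavity paths in parallel between them.
R_inner = 0.011/(0.126×13.1) = 0.006664 K/W
R_stud  = 0.17/(52.3×0.19×13.1) = 0.001306 K/W
R_cav   = 0.17/(0.0493×0.81×13.1) = 0.325 K/W
1/R_core = 1/R_stud + 1/R_cav → R_core = 0.001301 K/W
R_outer = 0.024/(1.71×13.1) = 0.001071 K/W
R_total = 0.009036 K/W
Q = ΔT/R_total = 36/0.009036

Q ≈ 3980 W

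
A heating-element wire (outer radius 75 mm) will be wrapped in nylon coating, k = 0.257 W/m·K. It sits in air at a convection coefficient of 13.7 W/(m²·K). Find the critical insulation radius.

r_cr ≈ 18.8 mm

For a cylinder r_cr = k/h = 0.257/13.7
r_cr = 18.8 mm; since the bare radius (75 mm) is above r_cr, any added insulation will reduce heat loss.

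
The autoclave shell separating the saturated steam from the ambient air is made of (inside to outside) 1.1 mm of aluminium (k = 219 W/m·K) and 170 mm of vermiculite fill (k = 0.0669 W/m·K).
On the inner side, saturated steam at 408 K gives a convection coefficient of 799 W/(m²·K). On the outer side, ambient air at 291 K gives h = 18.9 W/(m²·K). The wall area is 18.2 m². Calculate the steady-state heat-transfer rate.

Q ≈ 820 W

Thermal resistances in series:
R_inner film = 1/(h_i·A) = 1/(799×18.2) = 6.877×10^-5 K/W
R_aluminium = L/(kA) = 0.0011/(219×18.2) = 2.76×10^-7 K/W
R_vermiculite fill = L/(kA) = 0.17/(0.0669×18.2) = 0.1396 K/W
R_outer film = 1/(h_o·A) = 1/(18.9×18.2) = 0.002907 K/W
R_total = 0.1426 K/W
Q = ΔT / R_total = 117 / 0.1426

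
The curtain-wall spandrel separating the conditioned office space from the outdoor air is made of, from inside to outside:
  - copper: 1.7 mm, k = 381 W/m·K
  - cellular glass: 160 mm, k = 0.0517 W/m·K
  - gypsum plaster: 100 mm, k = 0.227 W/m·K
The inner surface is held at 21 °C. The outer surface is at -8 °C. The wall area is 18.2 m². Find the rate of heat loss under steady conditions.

Thermal resistances in series:
R_copper = L/(kA) = 0.0017/(381×18.2) = 2.452×10^-7 K/W
R_cellular glass = L/(kA) = 0.16/(0.0517×18.2) = 0.17 K/W
R_gypsum plaster = L/(kA) = 0.1/(0.227×18.2) = 0.0242 K/W
R_total = 0.1942 K/W
Q = ΔT / R_total = 29 / 0.1942

Q ≈ 149 W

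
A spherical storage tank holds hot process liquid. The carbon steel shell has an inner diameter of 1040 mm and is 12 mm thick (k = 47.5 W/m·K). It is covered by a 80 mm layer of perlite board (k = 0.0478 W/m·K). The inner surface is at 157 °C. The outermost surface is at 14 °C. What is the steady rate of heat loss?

Q ≈ 350 W

Each spherical layer contributes R = (1/r_i − 1/r_o)/(4πk):
R_carbon steel shell = (1/0.52 − 1/0.532)/(4π×47.5) = 7.267×10^-5 K/W
R_perlite board = (1/0.532 − 1/0.612)/(4π×0.0478) = 0.4091 K/W
R_total = 0.4091 K/W
Q = ΔT/R_total = 143/0.4091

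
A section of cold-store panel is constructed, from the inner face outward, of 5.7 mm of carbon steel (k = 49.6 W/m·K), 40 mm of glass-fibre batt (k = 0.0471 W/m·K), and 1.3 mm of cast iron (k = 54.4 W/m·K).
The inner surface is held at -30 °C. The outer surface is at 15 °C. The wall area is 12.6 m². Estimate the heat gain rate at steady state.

Q ≈ 668 W

Series thermal resistances:
R_carbon steel = L/(kA) = 0.0057/(49.6×12.6) = 9.121×10^-6 K/W
R_glass-fibre batt = L/(kA) = 0.04/(0.0471×12.6) = 0.0674 K/W
R_cast iron = L/(kA) = 0.0013/(54.4×12.6) = 1.897×10^-6 K/W
R_total = 0.06741 K/W
Q = ΔT / R_total = 45 / 0.06741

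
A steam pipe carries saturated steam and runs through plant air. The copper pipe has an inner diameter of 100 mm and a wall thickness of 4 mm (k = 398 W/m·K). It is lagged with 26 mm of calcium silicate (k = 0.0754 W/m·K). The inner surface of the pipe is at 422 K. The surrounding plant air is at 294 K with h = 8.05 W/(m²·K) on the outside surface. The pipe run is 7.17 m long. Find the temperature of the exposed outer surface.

T ≈ 323 K

Per-layer cylindrical resistances, series-summed:
R_copper pipe wall = ln(54/50)/(2π×398×7.17) = 4.292×10^-6 K/W
R_calcium silicate = ln(80/54)/(2π×0.0754×7.17) = 0.1157 K/W
R_outer film = 1/(h_o·2πr_oL) = 1/(8.05×2π×0.08×7.17) = 0.03447 K/W
R_total = 0.1502 K/W
Q = ΔT/R_total = 128/0.1502
Q = 852 W
T_interface = T_inner − Q·ΣR(inner→interface) = 422 − 852×0.1157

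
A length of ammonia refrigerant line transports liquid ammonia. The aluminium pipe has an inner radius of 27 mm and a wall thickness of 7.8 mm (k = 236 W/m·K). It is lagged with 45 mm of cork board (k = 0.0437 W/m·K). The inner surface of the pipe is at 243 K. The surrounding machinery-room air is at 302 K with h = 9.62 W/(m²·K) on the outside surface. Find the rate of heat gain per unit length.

q′ ≈ 18.3 W/m

Cylindrical conduction, so R = ln(r₂/r₁)/(2πkL) per layer, in series:
R_aluminium pipe wall = ln(34.8/27)/(2π×236×1) = 1.711×10^-4 K/W
R_cork board = ln(79.8/34.8)/(2π×0.0437×1) = 3.023 K/W
R_outer film = 1/(h_o·2πr_oL) = 1/(9.62×2π×0.0798×1) = 0.2073 K/W
R_total = 3.23 K/W
Q = ΔT/R_total = 59/3.23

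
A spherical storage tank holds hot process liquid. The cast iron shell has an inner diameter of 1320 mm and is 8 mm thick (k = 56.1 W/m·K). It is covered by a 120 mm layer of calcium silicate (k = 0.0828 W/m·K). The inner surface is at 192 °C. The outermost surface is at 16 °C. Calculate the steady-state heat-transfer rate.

For a spherical shell R = (1/r₁ − 1/r₂)/(4πk); film R = 1/(h·4πr²). In series:
R_cast iron shell = (1/0.66 − 1/0.668)/(4π×56.1) = 2.574×10^-5 K/W
R_calcium silicate = (1/0.668 − 1/0.788)/(4π×0.0828) = 0.2191 K/W
R_total = 0.2191 K/W
Q = ΔT/R_total = 176/0.2191

Q ≈ 803 W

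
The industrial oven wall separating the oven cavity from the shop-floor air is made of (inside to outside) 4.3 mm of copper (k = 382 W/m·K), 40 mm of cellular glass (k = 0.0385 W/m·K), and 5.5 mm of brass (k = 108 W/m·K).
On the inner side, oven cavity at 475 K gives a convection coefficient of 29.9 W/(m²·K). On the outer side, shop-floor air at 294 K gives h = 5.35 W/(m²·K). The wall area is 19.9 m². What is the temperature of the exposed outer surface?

Thermal resistances in series:
R_inner film = 1/(h_i·A) = 1/(29.9×19.9) = 0.001681 K/W
R_copper = L/(kA) = 0.0043/(382×19.9) = 5.657×10^-7 K/W
R_cellular glass = L/(kA) = 0.04/(0.0385×19.9) = 0.05221 K/W
R_brass = L/(kA) = 0.0055/(108×19.9) = 2.559×10^-6 K/W
R_outer film = 1/(h_o·A) = 1/(5.35×19.9) = 0.009393 K/W
R_total = 0.06329 K/W;  Q = ΔT/R_total = 181/0.06329 = 2860 W
T_interface = T_inner − Q·ΣR(inner→interface) = 475 − 2860×0.05389

T ≈ 321 K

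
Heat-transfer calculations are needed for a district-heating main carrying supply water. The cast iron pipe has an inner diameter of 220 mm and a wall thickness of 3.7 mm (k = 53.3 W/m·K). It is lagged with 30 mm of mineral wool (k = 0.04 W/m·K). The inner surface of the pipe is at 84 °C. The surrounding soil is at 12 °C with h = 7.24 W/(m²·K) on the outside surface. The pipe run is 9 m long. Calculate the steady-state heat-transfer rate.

Cylindrical conduction, so R = ln(r₂/r₁)/(2πkL) per layer, in series:
R_cast iron pipe wall = ln(113.7/110)/(2π×53.3×9) = 1.098×10^-5 K/W
R_mineral wool = ln(143.7/113.7)/(2π×0.04×9) = 0.1035 K/W
R_outer film = 1/(h_o·2πr_oL) = 1/(7.24×2π×0.1437×9) = 0.017 K/W
R_total = 0.1205 K/W
Q = ΔT/R_total = 72/0.1205

Q ≈ 597 W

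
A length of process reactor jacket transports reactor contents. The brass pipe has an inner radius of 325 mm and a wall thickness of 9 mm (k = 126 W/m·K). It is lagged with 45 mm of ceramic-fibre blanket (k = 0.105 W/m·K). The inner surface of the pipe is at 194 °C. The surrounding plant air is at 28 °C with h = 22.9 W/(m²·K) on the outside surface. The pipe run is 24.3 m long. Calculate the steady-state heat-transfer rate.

Radial resistances (cylindrical: R_cond = ln(r_o/r_i)/(2πkL), R_conv = 1/(h·2πrL)):
R_brass pipe wall = ln(334/325)/(2π×126×24.3) = 1.42×10^-6 K/W
R_ceramic-fibre blanket = ln(379/334)/(2π×0.105×24.3) = 0.007884 K/W
R_outer film = 1/(h_o·2πr_oL) = 1/(22.9×2π×0.379×24.3) = 7.546×10^-4 K/W
R_total = 0.00864 K/W
Q = ΔT/R_total = 166/0.00864

Q ≈ 19200 W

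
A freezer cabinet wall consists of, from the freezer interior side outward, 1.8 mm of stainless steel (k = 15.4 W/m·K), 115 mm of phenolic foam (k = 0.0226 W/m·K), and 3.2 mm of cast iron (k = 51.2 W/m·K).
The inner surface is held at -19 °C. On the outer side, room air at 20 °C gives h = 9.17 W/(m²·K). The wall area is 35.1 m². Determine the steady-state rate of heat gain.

Q ≈ 263 W

Using the resistance-network approach (series):
R_stainless steel = L/(kA) = 0.0018/(15.4×35.1) = 3.33×10^-6 K/W
R_phenolic foam = L/(kA) = 0.115/(0.0226×35.1) = 0.145 K/W
R_cast iron = L/(kA) = 0.0032/(51.2×35.1) = 1.781×10^-6 K/W
R_outer film = 1/(h_o·A) = 1/(9.17×35.1) = 0.003107 K/W
R_total = 0.1481 K/W
Q = ΔT / R_total = 39 / 0.1481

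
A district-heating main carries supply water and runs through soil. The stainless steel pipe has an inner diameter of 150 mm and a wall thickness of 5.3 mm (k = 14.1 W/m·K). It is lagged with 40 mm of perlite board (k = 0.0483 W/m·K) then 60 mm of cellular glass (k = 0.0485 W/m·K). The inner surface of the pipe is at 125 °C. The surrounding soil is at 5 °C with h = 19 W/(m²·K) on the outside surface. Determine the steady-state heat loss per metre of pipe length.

For a radial system each layer contributes R = ln(r_out/r_in)/(2πkL); films add R = 1/(hA).
R_stainless steel pipe wall = ln(80.3/75)/(2π×14.1×1) = 7.707×10^-4 K/W
R_perlite board = ln(120.3/80.3)/(2π×0.0483×1) = 1.332 K/W
R_cellular glass = ln(180.3/120.3)/(2π×0.0485×1) = 1.328 K/W
R_outer film = 1/(h_o·2πr_oL) = 1/(19×2π×0.1803×1) = 0.04646 K/W
R_total = 2.707 K/W
Q = ΔT/R_total = 120/2.707

q′ ≈ 44.3 W/m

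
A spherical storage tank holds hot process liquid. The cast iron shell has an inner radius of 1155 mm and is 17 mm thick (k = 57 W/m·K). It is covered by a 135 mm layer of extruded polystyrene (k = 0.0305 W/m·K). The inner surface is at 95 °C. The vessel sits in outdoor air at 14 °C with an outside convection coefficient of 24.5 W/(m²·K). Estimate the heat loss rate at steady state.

Q ≈ 349 W

For a spherical shell R = (1/r₁ − 1/r₂)/(4πk); film R = 1/(h·4πr²). In series:
R_cast iron shell = (1/1.155 − 1/1.172)/(4π×57) = 1.753×10^-5 K/W
R_extruded polystyrene = (1/1.172 − 1/1.307)/(4π×0.0305) = 0.2299 K/W
R_outer film = 1/(h·4πr_o²) = 1/(24.5×4π×1.307²) = 0.001901 K/W
R_total = 0.2319 K/W
Q = ΔT/R_total = 81/0.2319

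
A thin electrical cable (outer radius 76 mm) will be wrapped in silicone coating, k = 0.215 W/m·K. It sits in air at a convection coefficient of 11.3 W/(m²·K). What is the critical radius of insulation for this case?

For a cylinder r_cr = k/h = 0.215/11.3
r_cr = 19 mm; since the bare radius (76 mm) is above r_cr, any added insulation will reduce heat loss.

r_cr ≈ 19 mm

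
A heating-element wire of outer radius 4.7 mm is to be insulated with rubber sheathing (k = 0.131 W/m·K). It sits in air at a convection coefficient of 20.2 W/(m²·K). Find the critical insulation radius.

For a cylinder r_cr = k/h = 0.131/20.2
r_cr = 6.49 mm; since the bare radius (4.7 mm) is below r_cr, adding a thin layer of insulation will *increase* heat loss.

r_cr ≈ 6.49 mm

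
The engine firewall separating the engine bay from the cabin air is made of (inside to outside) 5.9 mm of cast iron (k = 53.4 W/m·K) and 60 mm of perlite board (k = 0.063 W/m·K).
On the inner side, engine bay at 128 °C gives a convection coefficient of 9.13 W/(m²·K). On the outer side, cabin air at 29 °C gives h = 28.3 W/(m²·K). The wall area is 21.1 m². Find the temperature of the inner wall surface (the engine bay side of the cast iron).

Model the wall as resistances in series:
R_inner film = 1/(h_i·A) = 1/(9.13×21.1) = 0.005191 K/W
R_cast iron = L/(kA) = 0.0059/(53.4×21.1) = 5.236×10^-6 K/W
R_perlite board = L/(kA) = 0.06/(0.063×21.1) = 0.04514 K/W
R_outer film = 1/(h_o·A) = 1/(28.3×21.1) = 0.001675 K/W
R_total = 0.05201 K/W;  Q = ΔT/R_total = 99/0.05201 = 1904 W
T_interface = T_inner − Q·ΣR(inner→interface) = 128 − 1900×0.005191

T ≈ 118 °C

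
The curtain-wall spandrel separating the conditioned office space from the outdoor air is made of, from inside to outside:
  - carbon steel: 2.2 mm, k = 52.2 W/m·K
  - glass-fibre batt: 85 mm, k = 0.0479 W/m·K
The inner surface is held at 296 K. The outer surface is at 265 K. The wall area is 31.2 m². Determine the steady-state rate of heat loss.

Q ≈ 545 W

Treating each layer as a thermal resistance in series:
R_carbon steel = L/(kA) = 0.0022/(52.2×31.2) = 1.351×10^-6 K/W
R_glass-fibre batt = L/(kA) = 0.085/(0.0479×31.2) = 0.05688 K/W
R_total = 0.05688 K/W
Q = ΔT / R_total = 31 / 0.05688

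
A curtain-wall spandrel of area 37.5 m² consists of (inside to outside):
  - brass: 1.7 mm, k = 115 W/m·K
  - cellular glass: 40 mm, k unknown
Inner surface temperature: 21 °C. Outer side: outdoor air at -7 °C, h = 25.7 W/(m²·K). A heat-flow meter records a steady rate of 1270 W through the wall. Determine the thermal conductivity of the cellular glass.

k ≈ 0.0508 W/(m·K)

Series thermal resistances:
R_brass = L/(kA) = 0.0017/(115×37.5) = 3.942×10^-7 K/W
R_outer film = 1/(h_o·A) = 1/(25.7×37.5) = 0.001038 K/W
Sum of known resistances R_other = 0.001038 K/W
Total R = ΔT/Q = 28/1270 = 0.02205 K/W
R_cellular glass = R_total − R_other = 0.02101 K/W
k = L/(R·A) = 0.04/(0.02101×37.5)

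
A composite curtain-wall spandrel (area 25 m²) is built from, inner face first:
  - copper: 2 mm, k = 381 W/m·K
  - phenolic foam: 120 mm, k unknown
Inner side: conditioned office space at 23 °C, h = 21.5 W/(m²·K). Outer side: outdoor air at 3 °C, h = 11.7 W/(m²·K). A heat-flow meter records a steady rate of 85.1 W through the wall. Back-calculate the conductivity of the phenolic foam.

Treating each layer as a thermal resistance in series:
R_inner film = 1/(h_i·A) = 1/(21.5×25) = 0.00186 K/W
R_copper = L/(kA) = 0.002/(381×25) = 2.1×10^-7 K/W
R_outer film = 1/(h_o·A) = 1/(11.7×25) = 0.003419 K/W
Sum of known resistances R_other = 0.005279 K/W
Total R = ΔT/Q = 20/85.1 = 0.235 K/W
R_phenolic foam = R_total − R_other = 0.2297 K/W
k = L/(R·A) = 0.12/(0.2297×25)

k ≈ 0.0209 W/(m·K)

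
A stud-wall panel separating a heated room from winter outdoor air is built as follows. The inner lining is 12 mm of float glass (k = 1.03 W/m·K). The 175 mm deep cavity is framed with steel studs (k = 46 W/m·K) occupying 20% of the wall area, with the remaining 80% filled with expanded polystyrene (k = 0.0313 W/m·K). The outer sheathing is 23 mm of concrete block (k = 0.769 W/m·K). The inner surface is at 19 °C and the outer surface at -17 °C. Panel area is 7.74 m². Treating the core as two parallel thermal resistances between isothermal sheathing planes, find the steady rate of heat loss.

Q ≈ 4600 W

Sheathing layers in series; stud and cavity paths in parallel between them.
R_inner = 0.012/(1.03×7.74) = 0.001505 K/W
R_stud  = 0.175/(46×0.2×7.74) = 0.002458 K/W
R_cav   = 0.175/(0.0313×0.8×7.74) = 0.9029 K/W
1/R_core = 1/R_stud + 1/R_cav → R_core = 0.002451 K/W
R_outer = 0.023/(0.769×7.74) = 0.003864 K/W
R_total = 0.00782 K/W
Q = ΔT/R_total = 36/0.00782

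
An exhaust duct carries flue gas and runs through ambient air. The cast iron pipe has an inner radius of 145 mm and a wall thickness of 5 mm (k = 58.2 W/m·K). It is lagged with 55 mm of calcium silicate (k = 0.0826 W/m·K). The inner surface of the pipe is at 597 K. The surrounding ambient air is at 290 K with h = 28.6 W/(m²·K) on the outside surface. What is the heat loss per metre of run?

Radial resistances (cylindrical: R_cond = ln(r_o/r_i)/(2πkL), R_conv = 1/(h·2πrL)):
R_cast iron pipe wall = ln(150/145)/(2π×58.2×1) = 9.271×10^-5 K/W
R_calcium silicate = ln(205/150)/(2π×0.0826×1) = 0.6019 K/W
R_outer film = 1/(h_o·2πr_oL) = 1/(28.6×2π×0.205×1) = 0.02715 K/W
R_total = 0.6291 K/W
Q = ΔT/R_total = 307/0.6291

q′ ≈ 488 W/m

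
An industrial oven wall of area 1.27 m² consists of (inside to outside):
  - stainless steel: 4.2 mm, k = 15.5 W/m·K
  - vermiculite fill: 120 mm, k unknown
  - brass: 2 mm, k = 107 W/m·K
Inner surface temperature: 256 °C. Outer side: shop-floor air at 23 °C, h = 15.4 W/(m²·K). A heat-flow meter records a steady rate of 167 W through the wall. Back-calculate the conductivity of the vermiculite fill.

Model the wall as resistances in series:
R_stainless steel = L/(kA) = 0.0042/(15.5×1.27) = 2.134×10^-4 K/W
R_brass = L/(kA) = 0.002/(107×1.27) = 1.472×10^-5 K/W
R_outer film = 1/(h_o·A) = 1/(15.4×1.27) = 0.05113 K/W
Sum of known resistances R_other = 0.05136 K/W
Total R = ΔT/Q = 233/167 = 1.395 K/W
R_vermiculite fill = R_total − R_other = 1.344 K/W
k = L/(R·A) = 0.12/(1.344×1.27)

k ≈ 0.0703 W/(m·K)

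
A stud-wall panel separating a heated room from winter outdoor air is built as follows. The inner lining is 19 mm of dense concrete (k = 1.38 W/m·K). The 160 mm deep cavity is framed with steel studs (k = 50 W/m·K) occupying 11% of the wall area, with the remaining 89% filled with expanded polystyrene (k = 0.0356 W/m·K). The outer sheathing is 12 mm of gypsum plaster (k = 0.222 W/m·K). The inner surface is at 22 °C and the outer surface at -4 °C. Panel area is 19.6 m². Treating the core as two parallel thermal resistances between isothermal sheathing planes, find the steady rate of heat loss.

Q ≈ 5270 W

Sheathing layers in series; stud and cavity paths in parallel between them.
R_inner = 0.019/(1.38×19.6) = 7.025×10^-4 K/W
R_stud  = 0.16/(50×0.11×19.6) = 0.001484 K/W
R_cav   = 0.16/(0.0356×0.89×19.6) = 0.2576 K/W
1/R_core = 1/R_stud + 1/R_cav → R_core = 0.001476 K/W
R_outer = 0.012/(0.222×19.6) = 0.002758 K/W
R_total = 0.004936 K/W
Q = ΔT/R_total = 26/0.004936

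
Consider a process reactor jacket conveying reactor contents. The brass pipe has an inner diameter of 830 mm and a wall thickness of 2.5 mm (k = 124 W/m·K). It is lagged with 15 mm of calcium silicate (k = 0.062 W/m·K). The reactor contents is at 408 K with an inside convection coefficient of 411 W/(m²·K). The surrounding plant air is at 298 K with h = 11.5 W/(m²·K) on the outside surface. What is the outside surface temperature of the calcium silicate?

T ≈ 326 K

Per-layer cylindrical resistances, series-summed:
R_inner film = 1/(h_i·2πr₁L) = 1/(411×2π×0.415×1) = 9.331×10^-4 K/W
R_brass pipe wall = ln(417.5/415)/(2π×124×1) = 7.709×10^-6 K/W
R_calcium silicate = ln(432.5/417.5)/(2π×0.062×1) = 0.09061 K/W
R_outer film = 1/(h_o·2πr_oL) = 1/(11.5×2π×0.4325×1) = 0.032 K/W
R_total = 0.1235 K/W
Q = ΔT/R_total = 110/0.1235
Q = 890 W/m
T_interface = T_inner − Q·ΣR(inner→interface) = 408 − 890×0.09155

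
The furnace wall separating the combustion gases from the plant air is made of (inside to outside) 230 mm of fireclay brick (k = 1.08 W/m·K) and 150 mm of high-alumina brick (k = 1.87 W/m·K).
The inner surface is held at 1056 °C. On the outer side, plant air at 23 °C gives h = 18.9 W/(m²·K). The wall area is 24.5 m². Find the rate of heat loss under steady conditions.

Treating each layer as a thermal resistance in series:
R_fireclay brick = L/(kA) = 0.23/(1.08×24.5) = 0.008692 K/W
R_high-alumina brick = L/(kA) = 0.15/(1.87×24.5) = 0.003274 K/W
R_outer film = 1/(h_o·A) = 1/(18.9×24.5) = 0.00216 K/W
R_total = 0.01413 K/W
Q = ΔT / R_total = 1033 / 0.01413

Q ≈ 73100 W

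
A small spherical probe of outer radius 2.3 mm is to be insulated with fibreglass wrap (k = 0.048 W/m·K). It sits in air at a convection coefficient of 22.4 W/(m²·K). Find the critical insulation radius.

r_cr ≈ 4.29 mm

For a sphere r_cr = 2k/h = 2×0.048/22.4
r_cr = 4.29 mm; since the bare radius (2.3 mm) is below r_cr, adding a thin layer of insulation will *increase* heat loss.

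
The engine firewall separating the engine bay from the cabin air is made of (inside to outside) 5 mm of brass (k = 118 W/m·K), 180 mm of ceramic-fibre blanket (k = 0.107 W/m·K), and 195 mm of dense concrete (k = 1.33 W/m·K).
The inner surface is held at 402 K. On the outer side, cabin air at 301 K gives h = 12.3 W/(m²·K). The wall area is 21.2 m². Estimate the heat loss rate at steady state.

Q ≈ 1120 W

Model the wall as resistances in series:
R_brass = L/(kA) = 0.005/(118×21.2) = 1.999×10^-6 K/W
R_ceramic-fibre blanket = L/(kA) = 0.18/(0.107×21.2) = 0.07935 K/W
R_dense concrete = L/(kA) = 0.195/(1.33×21.2) = 0.006916 K/W
R_outer film = 1/(h_o·A) = 1/(12.3×21.2) = 0.003835 K/W
R_total = 0.0901 K/W
Q = ΔT / R_total = 101 / 0.0901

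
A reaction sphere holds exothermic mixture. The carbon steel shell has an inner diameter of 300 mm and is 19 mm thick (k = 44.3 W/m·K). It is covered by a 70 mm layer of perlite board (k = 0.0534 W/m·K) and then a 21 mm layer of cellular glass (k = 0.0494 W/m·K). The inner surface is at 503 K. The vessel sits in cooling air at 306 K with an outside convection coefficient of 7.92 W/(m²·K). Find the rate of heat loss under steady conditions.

Q ≈ 60.1 W

Spherical conduction: R = (1/r_in − 1/r_out)/(4πk) per layer; series-sum.
R_carbon steel shell = (1/0.15 − 1/0.169)/(4π×44.3) = 0.001346 K/W
R_perlite board = (1/0.169 − 1/0.239)/(4π×0.0534) = 2.583 K/W
R_cellular glass = (1/0.239 − 1/0.26)/(4π×0.0494) = 0.5444 K/W
R_outer film = 1/(h·4πr_o²) = 1/(7.92×4π×0.26²) = 0.1486 K/W
R_total = 3.277 K/W
Q = ΔT/R_total = 197/3.277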